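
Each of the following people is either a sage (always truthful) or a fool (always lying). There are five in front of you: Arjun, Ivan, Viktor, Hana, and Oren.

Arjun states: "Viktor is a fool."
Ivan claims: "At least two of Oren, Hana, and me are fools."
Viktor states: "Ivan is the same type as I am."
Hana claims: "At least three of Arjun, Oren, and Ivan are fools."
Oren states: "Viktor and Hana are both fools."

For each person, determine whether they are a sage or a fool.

Arjun: fool, Ivan: sage, Viktor: sage, Hana: fool, Oren: fool

Consider Arjun. Suppose Arjun is a sage.
Then no assignment of the remaining roles makes every statement match its speaker's type — contradiction.
So Arjun is a fool.
Consider Ivan. Suppose Ivan is a fool.
Then whichever role Viktor has, Viktor's statement has the wrong truth value — contradiction.
So Ivan is a sage.
With that fixed, Hana's statement is false, so Hana is a fool.
Consider Viktor. Suppose Viktor is a fool.
Then Arjun's statement comes out true, contradicting Arjun being a fool.
So Viktor is a sage.
With that fixed, Oren's statement is false, so Oren is a fool.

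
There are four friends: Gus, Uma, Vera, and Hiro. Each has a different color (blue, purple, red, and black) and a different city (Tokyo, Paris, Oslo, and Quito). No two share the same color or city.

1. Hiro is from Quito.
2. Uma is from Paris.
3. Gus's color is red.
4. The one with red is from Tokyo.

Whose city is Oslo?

Vera

Clue 1 rules out Hiro for the one with city Oslo.
With clues 1–2, Uma is impossible for the one with city Oslo.
With clues 1–4, Gus is impossible for the one with city Oslo.
That leaves Vera.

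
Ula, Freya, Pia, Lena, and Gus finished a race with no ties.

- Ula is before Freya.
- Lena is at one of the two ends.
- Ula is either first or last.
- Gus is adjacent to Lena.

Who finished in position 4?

Gus

With clues 1–2, Lena is ruled out for place 4.
With clues 1–3, Ula is ruled out for place 4.
With clues 1–4, Freya and Pia are ruled out for place 4.
So place 4 is Gus.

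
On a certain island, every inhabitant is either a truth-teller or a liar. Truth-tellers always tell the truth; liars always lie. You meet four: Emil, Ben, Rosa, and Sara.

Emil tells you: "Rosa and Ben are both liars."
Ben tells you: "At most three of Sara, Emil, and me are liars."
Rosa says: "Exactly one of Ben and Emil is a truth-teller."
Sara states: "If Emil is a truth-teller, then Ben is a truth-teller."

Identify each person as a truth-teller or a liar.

Regardless of anyone's role, Ben's statement is true, so Ben is a truth-teller.
With that fixed, Sara's statement is true, so Sara is a truth-teller.
With that fixed, Emil's statement is false, so Emil is a liar.
With that fixed, Rosa's statement is true, so Rosa is a truth-teller.

Emil: liar, Ben: truth-teller, Rosa: truth-teller, Sara: truth-teller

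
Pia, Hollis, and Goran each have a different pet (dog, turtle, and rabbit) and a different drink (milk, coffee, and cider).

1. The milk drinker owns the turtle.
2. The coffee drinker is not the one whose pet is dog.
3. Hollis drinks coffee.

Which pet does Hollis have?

rabbit

With clues 1–3, dog and turtle are impossible for Hollis's pet.
That leaves rabbit.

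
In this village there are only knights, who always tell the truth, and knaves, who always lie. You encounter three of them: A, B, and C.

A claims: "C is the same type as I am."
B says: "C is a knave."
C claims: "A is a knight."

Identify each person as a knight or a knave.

Consider A. Suppose A is a knave.
Then no assignment of the remaining roles makes every statement match its speaker's type — contradiction.
So A is a knight.
With that fixed, C's statement is true, so C is a knight.
With that fixed, B's statement is false, so B is a knave.

A: knight, B: knave, C: knight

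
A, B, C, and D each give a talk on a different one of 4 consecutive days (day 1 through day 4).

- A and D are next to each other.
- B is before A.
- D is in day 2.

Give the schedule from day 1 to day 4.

From clues 1–2: B is in {1,2}.
From clues 1–3: B → day 1, D → day 2, A → day 3, C → day 4.

B, D, A, C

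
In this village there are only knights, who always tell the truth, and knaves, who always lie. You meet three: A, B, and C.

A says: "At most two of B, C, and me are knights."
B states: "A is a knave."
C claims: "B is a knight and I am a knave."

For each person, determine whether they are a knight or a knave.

A: knight, B: knave, C: knave

Consider A. Suppose A is a knave.
Then A's own statement would have to be false, but it can't be — contradiction.
So A is a knight.
With that fixed, B's statement is false, so B is a knave.
With that fixed, C's statement is false, so C is a knave.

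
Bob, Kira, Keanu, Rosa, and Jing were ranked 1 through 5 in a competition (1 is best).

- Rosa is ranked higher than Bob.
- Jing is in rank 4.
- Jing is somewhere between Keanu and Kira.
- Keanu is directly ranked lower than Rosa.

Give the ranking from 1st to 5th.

Rosa, Keanu, Bob, Jing, Kira

From clue 1: Bob is in {2,3,4,5}.
From clues 1–2: Jing → rank 4.
From clues 1–3: Bob is in {2,3}.
From clues 1–4: Rosa → rank 1, Keanu → rank 2, Bob → rank 3, Kira → rank 5.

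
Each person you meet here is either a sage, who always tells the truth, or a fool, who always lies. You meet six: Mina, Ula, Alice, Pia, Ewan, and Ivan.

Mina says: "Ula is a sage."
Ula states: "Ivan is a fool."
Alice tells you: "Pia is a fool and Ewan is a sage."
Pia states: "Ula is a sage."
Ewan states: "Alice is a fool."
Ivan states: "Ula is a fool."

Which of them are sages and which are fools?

Mina: sage, Ula: sage, Alice: fool, Pia: sage, Ewan: sage, Ivan: fool

Consider Mina. Suppose Mina is a fool.
Then no assignment of the remaining roles makes every statement match its speaker's type — contradiction.
So Mina is a sage.
Consider Ula. Suppose Ula is a fool.
Then Mina's statement comes out false, contradicting Mina being a sage.
So Ula is a sage.
With that fixed, Pia's statement is true, so Pia is a sage.
With that fixed, Ivan's statement is false, so Ivan is a fool.
With that fixed, Alice's statement is false, so Alice is a fool.
With that fixed, Ewan's statement is true, so Ewan is a sage.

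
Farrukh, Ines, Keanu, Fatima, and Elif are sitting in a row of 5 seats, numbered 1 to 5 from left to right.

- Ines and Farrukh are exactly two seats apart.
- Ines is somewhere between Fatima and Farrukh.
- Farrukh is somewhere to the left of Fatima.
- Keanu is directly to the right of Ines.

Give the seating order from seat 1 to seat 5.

From clues 1–2: Ines is in {2,3,4}.
From clues 1–3: Farrukh is in {1,2}.
From clues 1–4: Farrukh → seat 1, Elif → seat 2, Ines → seat 3, Keanu → seat 4, Fatima → seat 5.

Farrukh, Elif, Ines, Keanu, Fatima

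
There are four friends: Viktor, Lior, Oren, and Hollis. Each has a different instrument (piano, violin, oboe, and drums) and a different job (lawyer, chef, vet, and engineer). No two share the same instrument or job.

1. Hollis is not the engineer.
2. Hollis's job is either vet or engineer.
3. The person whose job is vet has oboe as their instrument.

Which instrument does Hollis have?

oboe

With clues 1–3, drums, piano, and violin are impossible for Hollis's instrument.
That leaves oboe.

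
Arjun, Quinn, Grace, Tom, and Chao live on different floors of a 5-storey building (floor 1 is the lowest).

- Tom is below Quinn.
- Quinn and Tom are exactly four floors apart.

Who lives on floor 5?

Quinn

With clue 1, Tom is ruled out for floor 5.
With clues 1–2, Arjun, Chao, and Grace are ruled out for floor 5.
So floor 5 is Quinn.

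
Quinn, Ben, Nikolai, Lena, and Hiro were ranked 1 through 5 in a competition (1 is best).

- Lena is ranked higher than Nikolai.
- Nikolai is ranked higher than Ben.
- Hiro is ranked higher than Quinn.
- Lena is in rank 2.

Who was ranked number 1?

Hiro

With clue 1, Nikolai is ruled out for rank 1.
With clues 1–2, Ben is ruled out for rank 1.
With clues 1–3, Quinn is ruled out for rank 1.
With clues 1–4, Lena is ruled out for rank 1.
So rank 1 is Hiro.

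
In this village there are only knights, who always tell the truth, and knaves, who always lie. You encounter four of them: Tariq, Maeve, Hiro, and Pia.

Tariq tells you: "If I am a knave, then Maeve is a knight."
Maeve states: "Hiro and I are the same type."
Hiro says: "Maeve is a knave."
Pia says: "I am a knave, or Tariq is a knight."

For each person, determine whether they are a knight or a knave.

Consider Tariq. Suppose Tariq is a knave.
Then whichever role Pia has, Pia's statement has the wrong truth value — contradiction.
So Tariq is a knight.
With that fixed, Pia's statement is true, so Pia is a knight.
Consider Maeve. Suppose Maeve is a knight.
Then no assignment of the remaining roles makes every statement match its speaker's type — contradiction.
So Maeve is a knave.
With that fixed, Hiro's statement is true, so Hiro is a knight.

Tariq: knight, Maeve: knave, Hiro: knight, Pia: knight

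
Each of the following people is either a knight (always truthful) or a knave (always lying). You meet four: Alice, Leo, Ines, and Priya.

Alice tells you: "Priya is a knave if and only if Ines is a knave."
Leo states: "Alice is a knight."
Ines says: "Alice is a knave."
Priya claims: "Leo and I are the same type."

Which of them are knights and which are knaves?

Alice: knight, Leo: knight, Ines: knave, Priya: knave

Consider Alice. Suppose Alice is a knave.
Then no assignment of the remaining roles makes every statement match its speaker's type — contradiction.
So Alice is a knight.
With that fixed, Leo's statement is true, so Leo is a knight.
With that fixed, Ines's statement is false, so Ines is a knave.
Consider Priya. Suppose Priya is a knight.
Then Alice's statement comes out false, contradicting Alice being a knight.
So Priya is a knave.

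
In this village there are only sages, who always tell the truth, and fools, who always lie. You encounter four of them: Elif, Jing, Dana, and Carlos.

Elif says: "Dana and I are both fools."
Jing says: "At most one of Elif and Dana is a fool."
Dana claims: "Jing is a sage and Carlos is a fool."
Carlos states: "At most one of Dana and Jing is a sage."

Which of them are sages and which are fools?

Elif: fool, Jing: sage, Dana: sage, Carlos: fool

Consider Elif. Suppose Elif is a sage.
Then Elif's own statement would have to be true, but it can't be — contradiction.
So Elif is a fool.
Consider Jing. Suppose Jing is a fool.
Then no assignment of the remaining roles makes every statement match its speaker's type — contradiction.
So Jing is a sage.
Consider Dana. Suppose Dana is a fool.
Then Elif's statement comes out true, contradicting Elif being a fool.
So Dana is a sage.
With that fixed, Carlos's statement is false, so Carlos is a fool.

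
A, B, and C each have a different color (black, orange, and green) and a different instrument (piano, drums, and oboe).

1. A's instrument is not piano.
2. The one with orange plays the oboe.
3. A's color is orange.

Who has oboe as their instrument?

With clues 1–3, B and C are impossible for the one with instrument oboe.
That leaves A.

A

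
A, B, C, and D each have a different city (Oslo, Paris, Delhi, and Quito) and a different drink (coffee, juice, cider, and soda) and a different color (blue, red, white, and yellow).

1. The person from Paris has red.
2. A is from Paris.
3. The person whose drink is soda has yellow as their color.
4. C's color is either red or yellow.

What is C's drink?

With clues 1–4, cider, coffee, and juice are impossible for C's drink.
That leaves soda.

soda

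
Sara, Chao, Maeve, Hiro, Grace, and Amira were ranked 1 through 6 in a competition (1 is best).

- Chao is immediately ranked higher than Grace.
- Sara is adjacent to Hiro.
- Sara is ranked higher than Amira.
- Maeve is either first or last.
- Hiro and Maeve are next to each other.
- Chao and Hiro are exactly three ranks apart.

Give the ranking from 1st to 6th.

From clue 1: Chao is in {1,2,3,4,5}.
From clues 1–3: Amira is in {3,4,5,6}.
From clues 1–4: Maeve is in {1,6}.
From clues 1–5: Maeve → rank 1, Hiro → rank 2, Sara → rank 3.
From clues 1–6: Amira → rank 4, Chao → rank 5, Grace → rank 6.

Maeve, Hiro, Sara, Amira, Chao, Grace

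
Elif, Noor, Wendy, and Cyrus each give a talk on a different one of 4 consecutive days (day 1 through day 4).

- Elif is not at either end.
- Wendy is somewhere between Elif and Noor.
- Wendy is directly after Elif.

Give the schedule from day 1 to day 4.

From clue 1: Elif is in {2,3}.
From clues 1–3: Cyrus → day 1, Elif → day 2, Wendy → day 3, Noor → day 4.

Cyrus, Elif, Wendy, Noor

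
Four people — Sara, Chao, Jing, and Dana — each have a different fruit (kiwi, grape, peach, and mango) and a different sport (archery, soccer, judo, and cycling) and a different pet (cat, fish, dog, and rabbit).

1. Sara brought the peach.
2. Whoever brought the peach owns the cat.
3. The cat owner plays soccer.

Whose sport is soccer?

With clues 1–3, Chao, Dana, and Jing are impossible for the one with sport soccer.
That leaves Sara.

Sara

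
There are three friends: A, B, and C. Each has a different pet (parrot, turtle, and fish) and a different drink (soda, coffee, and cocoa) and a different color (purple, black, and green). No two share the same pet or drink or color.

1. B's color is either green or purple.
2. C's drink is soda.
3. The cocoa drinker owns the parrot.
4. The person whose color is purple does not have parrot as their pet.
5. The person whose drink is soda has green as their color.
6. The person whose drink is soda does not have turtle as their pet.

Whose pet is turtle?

B

With clues 1–5, A is impossible for the one with pet turtle.
With clues 1–6, C is impossible for the one with pet turtle.
That leaves B.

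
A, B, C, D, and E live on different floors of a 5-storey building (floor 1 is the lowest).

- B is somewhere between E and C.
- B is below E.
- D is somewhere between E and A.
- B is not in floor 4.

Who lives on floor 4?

D

With clues 1–2, C is ruled out for floor 4.
With clues 1–3, A and E are ruled out for floor 4.
With clues 1–4, B is ruled out for floor 4.
So floor 4 is D.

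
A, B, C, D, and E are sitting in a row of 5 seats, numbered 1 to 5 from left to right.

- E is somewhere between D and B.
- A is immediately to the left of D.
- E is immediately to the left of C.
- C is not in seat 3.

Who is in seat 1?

With clue 1, E is ruled out for seat 1.
With clues 1–2, D is ruled out for seat 1.
With clues 1–3, C is ruled out for seat 1.
With clues 1–4, B is ruled out for seat 1.
So seat 1 is A.

A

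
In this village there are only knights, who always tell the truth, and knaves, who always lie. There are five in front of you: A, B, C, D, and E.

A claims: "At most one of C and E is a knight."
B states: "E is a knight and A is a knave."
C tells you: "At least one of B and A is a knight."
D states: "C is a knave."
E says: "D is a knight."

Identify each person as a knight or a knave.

Consider A. Suppose A is a knave.
Then no assignment of the remaining roles makes every statement match its speaker's type — contradiction.
So A is a knight.
With that fixed, B's statement is false, so B is a knave.
With that fixed, C's statement is true, so C is a knight.
With that fixed, D's statement is false, so D is a knave.
With that fixed, E's statement is false, so E is a knave.

A: knight, B: knave, C: knight, D: knave, E: knave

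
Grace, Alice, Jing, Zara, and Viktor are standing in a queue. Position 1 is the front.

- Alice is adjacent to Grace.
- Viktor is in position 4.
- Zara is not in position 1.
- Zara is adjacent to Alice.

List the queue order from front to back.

From clues 1–2: Viktor → position 4.
From clues 1–3: Zara is in {3,5}.
From clues 1–4: Grace → position 1, Alice → position 2, Zara → position 3, Jing → position 5.

Grace, Alice, Zara, Viktor, Jing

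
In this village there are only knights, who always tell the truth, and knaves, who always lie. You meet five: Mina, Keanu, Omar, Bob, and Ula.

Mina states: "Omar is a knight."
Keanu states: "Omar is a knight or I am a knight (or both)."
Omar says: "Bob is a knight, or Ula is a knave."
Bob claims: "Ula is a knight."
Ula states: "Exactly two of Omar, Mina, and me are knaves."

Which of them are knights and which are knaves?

Consider Mina. Suppose Mina is a knave.
Then no assignment of the remaining roles makes every statement match its speaker's type — contradiction.
So Mina is a knight.
Consider Keanu. Suppose Keanu is a knave.
Then no assignment of the remaining roles makes every statement match its speaker's type — contradiction.
So Keanu is a knight.
Consider Omar. Suppose Omar is a knave.
Then Mina's statement comes out false, contradicting Mina being a knight.
So Omar is a knight.
With that fixed, Ula's statement is false, so Ula is a knave.
With that fixed, Bob's statement is false, so Bob is a knave.

Mina: knight, Keanu: knight, Omar: knight, Bob: knave, Ula: knave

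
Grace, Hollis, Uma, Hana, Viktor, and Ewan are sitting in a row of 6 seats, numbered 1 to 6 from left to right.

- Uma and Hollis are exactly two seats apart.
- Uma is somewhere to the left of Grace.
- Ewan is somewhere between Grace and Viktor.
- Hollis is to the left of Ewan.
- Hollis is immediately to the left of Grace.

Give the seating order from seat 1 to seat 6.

Uma, Hana, Hollis, Grace, Ewan, Viktor

From clues 1–2: Grace is in {2,3,4,5,6}.
From clues 1–3: Ewan is in {2,3,4,5}.
From clues 1–4: Ewan is in {3,4,5}.
From clues 1–5: Uma → seat 1, Hana → seat 2, Hollis → seat 3, Grace → seat 4, Ewan → seat 5, Viktor → seat 6.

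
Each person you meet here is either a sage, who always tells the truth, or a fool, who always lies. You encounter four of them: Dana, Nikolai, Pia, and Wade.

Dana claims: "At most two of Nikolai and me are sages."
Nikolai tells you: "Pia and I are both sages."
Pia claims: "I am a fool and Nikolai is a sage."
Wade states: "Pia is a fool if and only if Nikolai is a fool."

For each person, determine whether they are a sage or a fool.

Dana: sage, Nikolai: fool, Pia: fool, Wade: sage

Regardless of anyone's role, Dana's statement is true, so Dana is a sage.
Consider Nikolai. Suppose Nikolai is a sage.
Then whichever role Pia has, Pia's statement has the wrong truth value — contradiction.
So Nikolai is a fool.
With that fixed, Pia's statement is false, so Pia is a fool.
With that fixed, Wade's statement is true, so Wade is a sage.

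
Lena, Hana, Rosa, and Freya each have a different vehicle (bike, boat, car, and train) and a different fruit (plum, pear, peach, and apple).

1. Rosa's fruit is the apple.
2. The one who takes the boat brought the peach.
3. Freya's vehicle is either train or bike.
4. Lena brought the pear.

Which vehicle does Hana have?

With clues 1–4, bike, car, and train are impossible for Hana's vehicle.
That leaves boat.

boat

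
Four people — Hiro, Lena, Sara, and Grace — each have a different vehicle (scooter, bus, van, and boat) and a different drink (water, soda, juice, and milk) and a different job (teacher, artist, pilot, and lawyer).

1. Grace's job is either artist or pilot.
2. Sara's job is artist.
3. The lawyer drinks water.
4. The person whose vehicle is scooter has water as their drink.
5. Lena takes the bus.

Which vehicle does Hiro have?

scooter

With clues 1–5, boat, bus, and van are impossible for Hiro's vehicle.
That leaves scooter.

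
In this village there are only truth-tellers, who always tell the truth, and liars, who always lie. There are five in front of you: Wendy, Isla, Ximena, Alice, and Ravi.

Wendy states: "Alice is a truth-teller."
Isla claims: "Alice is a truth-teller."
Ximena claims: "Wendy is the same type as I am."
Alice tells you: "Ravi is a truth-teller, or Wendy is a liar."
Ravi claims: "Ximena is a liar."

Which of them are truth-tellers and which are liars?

Wendy: truth-teller, Isla: truth-teller, Ximena: liar, Alice: truth-teller, Ravi: truth-teller

Consider Wendy. Suppose Wendy is a liar.
Then whichever role Ximena has, Ximena's statement has the wrong truth value — contradiction.
So Wendy is a truth-teller.
Consider Isla. Suppose Isla is a liar.
Then no assignment of the remaining roles makes every statement match its speaker's type — contradiction.
So Isla is a truth-teller.
Consider Ximena. Suppose Ximena is a truth-teller.
Then no assignment of the remaining roles makes every statement match its speaker's type — contradiction.
So Ximena is a liar.
With that fixed, Ravi's statement is true, so Ravi is a truth-teller.
With that fixed, Alice's statement is true, so Alice is a truth-teller.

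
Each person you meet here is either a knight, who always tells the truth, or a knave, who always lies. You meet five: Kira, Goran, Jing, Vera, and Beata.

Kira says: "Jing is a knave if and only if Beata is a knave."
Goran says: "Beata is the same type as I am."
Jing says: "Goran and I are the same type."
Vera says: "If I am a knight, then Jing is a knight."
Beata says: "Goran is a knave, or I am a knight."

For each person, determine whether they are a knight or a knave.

Consider Kira. Suppose Kira is a knave.
Then no assignment of the remaining roles makes every statement match its speaker's type — contradiction.
So Kira is a knight.
Consider Goran. Suppose Goran is a knave.
Then whichever role Jing has, Jing's statement has the wrong truth value — contradiction.
So Goran is a knight.
Consider Jing. Suppose Jing is a knave.
Then whichever role Vera has, Vera's statement has the wrong truth value — contradiction.
So Jing is a knight.
With that fixed, Vera's statement is true, so Vera is a knight.
Consider Beata. Suppose Beata is a knave.
Then Kira's statement comes out false, contradicting Kira being a knight.
So Beata is a knight.

Kira: knight, Goran: knight, Jing: knight, Vera: knight, Beata: knight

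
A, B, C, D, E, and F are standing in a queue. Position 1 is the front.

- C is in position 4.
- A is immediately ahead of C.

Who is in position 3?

With clue 1, C is ruled out for position 3.
With clues 1–2, B, D, E, and F are ruled out for position 3.
So position 3 is A.

A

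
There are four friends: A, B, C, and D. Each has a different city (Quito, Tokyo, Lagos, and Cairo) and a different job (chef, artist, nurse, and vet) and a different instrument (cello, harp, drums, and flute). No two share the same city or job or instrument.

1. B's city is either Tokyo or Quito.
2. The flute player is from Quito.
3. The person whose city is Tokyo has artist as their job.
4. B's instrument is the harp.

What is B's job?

artist

With clues 1–4, chef, nurse, and vet are impossible for B's job.
That leaves artist.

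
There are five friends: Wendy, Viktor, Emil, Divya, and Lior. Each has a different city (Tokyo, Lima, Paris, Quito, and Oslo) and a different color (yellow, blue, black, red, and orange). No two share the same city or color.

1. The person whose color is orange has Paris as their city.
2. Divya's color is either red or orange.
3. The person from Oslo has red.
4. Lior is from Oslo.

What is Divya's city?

Paris

With clues 1–3, Lima, Quito, and Tokyo are impossible for Divya's city.
With clues 1–4, Oslo is impossible for Divya's city.
That leaves Paris.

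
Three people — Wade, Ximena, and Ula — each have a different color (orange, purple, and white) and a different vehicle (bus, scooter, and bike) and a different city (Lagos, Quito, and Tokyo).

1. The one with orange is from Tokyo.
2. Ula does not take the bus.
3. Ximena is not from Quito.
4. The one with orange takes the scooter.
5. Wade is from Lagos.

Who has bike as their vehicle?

With clues 1–5, Wade and Ximena are impossible for the one with vehicle bike.
That leaves Ula.

Ula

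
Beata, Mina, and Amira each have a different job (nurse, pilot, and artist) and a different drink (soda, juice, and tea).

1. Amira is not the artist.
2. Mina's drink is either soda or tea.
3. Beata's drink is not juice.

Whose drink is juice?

Amira

With clues 1–2, Mina is impossible for the one with drink juice.
With clues 1–3, Beata is impossible for the one with drink juice.
That leaves Amira.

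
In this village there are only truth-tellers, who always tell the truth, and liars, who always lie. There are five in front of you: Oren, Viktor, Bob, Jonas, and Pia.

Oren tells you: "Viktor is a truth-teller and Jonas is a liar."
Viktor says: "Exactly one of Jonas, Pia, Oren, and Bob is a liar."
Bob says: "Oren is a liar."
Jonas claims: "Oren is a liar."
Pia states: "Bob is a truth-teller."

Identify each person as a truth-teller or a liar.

Consider Oren. Suppose Oren is a truth-teller.
Then no assignment of the remaining roles makes every statement match its speaker's type — contradiction.
So Oren is a liar.
With that fixed, Bob's statement is true, so Bob is a truth-teller.
With that fixed, Jonas's statement is true, so Jonas is a truth-teller.
With that fixed, Pia's statement is true, so Pia is a truth-teller.
With that fixed, Viktor's statement is true, so Viktor is a truth-teller.

Oren: liar, Viktor: truth-teller, Bob: truth-teller, Jonas: truth-teller, Pia: truth-teller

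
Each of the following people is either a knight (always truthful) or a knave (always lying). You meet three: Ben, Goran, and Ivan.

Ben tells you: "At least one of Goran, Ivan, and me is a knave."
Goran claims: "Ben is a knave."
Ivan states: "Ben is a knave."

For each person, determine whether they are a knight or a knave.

Consider Ben. Suppose Ben is a knave.
Then Ben's own statement would have to be false, but it can't be — contradiction.
So Ben is a knight.
With that fixed, Goran's statement is false, so Goran is a knave.
With that fixed, Ivan's statement is false, so Ivan is a knave.

Ben: knight, Goran: knave, Ivan: knave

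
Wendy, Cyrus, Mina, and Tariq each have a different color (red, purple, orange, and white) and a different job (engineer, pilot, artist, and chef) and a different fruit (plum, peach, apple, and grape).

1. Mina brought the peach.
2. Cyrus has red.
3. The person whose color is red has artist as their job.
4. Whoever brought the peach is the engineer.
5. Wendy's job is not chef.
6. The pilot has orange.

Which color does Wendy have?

With clues 1–2, red is impossible for Wendy's color.
With clues 1–6, purple and white are impossible for Wendy's color.
That leaves orange.

orange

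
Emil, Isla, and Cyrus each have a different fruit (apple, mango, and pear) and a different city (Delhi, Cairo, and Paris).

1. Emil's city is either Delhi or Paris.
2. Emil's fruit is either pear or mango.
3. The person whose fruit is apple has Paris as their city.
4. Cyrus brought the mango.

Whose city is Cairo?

Clue 1 rules out Emil for the one with city Cairo.
With clues 1–4, Isla is impossible for the one with city Cairo.
That leaves Cyrus.

Cyrus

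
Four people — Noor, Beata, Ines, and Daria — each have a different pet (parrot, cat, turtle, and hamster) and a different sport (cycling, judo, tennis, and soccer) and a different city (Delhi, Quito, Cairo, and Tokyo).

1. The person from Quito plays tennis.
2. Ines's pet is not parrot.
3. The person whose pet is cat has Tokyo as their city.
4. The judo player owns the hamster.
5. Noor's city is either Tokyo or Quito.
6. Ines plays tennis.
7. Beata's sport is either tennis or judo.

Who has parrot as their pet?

Daria

With clues 1–2, Ines is impossible for the one with pet parrot.
With clues 1–6, Noor is impossible for the one with pet parrot.
With clues 1–7, Beata is impossible for the one with pet parrot.
That leaves Daria.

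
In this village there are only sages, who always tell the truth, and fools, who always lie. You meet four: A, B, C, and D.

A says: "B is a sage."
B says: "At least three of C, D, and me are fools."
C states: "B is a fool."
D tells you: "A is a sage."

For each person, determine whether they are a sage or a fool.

A: fool, B: fool, C: sage, D: fool

Consider A. Suppose A is a sage.
Then no assignment of the remaining roles makes every statement match its speaker's type — contradiction.
So A is a fool.
With that fixed, D's statement is false, so D is a fool.
Consider B. Suppose B is a sage.
Then A's statement comes out true, contradicting A being a fool.
So B is a fool.
With that fixed, C's statement is true, so C is a sage.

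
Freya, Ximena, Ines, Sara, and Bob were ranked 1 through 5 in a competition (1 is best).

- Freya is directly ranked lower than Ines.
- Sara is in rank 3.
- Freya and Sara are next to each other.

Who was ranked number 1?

Ines

With clue 1, Freya is ruled out for rank 1.
With clues 1–2, Sara is ruled out for rank 1.
With clues 1–3, Bob and Ximena are ruled out for rank 1.
So rank 1 is Ines.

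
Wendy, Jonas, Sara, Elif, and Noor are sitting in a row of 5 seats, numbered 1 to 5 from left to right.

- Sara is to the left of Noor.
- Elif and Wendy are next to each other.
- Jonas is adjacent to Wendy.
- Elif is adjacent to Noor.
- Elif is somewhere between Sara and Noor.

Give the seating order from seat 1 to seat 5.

Sara, Jonas, Wendy, Elif, Noor

From clue 1: Sara is in {1,2,3,4}.
From clues 1–3: Sara is in {1,4}.
From clues 1–4: Sara → seat 1.
From clues 1–5: Jonas → seat 2, Wendy → seat 3, Elif → seat 4, Noor → seat 5.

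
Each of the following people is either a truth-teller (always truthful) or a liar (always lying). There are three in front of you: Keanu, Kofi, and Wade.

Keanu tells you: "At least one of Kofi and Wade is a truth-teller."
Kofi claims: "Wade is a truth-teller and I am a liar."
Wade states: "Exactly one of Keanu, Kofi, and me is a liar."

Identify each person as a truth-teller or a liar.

Consider Keanu. Suppose Keanu is a truth-teller.
Then no assignment of the remaining roles makes every statement match its speaker's type — contradiction.
So Keanu is a liar.
Consider Kofi. Suppose Kofi is a truth-teller.
Then Keanu's statement comes out true, contradicting Keanu being a liar.
So Kofi is a liar.
With that fixed, Wade's statement is false, so Wade is a liar.

Keanu: liar, Kofi: liar, Wade: liar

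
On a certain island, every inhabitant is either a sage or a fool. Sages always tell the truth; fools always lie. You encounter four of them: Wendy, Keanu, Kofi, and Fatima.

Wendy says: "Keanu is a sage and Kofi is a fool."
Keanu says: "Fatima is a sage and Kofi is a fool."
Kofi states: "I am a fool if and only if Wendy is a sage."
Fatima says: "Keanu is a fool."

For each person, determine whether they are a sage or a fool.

Consider Wendy. Suppose Wendy is a sage.
Then whichever role Kofi has, Kofi's statement has the wrong truth value — contradiction.
So Wendy is a fool.
Consider Keanu. Suppose Keanu is a sage.
Then no assignment of the remaining roles makes every statement match its speaker's type — contradiction.
So Keanu is a fool.
With that fixed, Fatima's statement is true, so Fatima is a sage.
Consider Kofi. Suppose Kofi is a fool.
Then Keanu's statement comes out true, contradicting Keanu being a fool.
So Kofi is a sage.

Wendy: fool, Keanu: fool, Kofi: sage, Fatima: sage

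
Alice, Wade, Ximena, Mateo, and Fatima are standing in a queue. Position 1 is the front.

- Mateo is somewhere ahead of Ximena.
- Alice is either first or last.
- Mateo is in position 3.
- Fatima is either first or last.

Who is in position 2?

Wade

With clues 1–2, Alice is ruled out for position 2.
With clues 1–3, Mateo and Ximena are ruled out for position 2.
With clues 1–4, Fatima is ruled out for position 2.
So position 2 is Wade.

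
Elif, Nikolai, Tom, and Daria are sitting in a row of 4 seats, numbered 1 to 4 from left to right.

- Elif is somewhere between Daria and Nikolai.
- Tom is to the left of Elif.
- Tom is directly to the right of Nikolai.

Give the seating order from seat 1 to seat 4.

From clue 1: Elif is in {2,3}.
From clues 1–2: Elif → seat 3.
From clues 1–3: Nikolai → seat 1, Tom → seat 2, Daria → seat 4.

Nikolai, Tom, Elif, Daria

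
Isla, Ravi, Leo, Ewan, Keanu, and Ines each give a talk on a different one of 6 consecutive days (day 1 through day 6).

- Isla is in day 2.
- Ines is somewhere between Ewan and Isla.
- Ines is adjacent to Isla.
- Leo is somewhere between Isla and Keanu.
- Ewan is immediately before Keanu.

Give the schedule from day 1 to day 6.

From clue 1: Isla → day 2.
From clues 1–2: Ewan is in {4,5,6}.
From clues 1–3: Ines → day 3.
From clues 1–4: Ravi → day 1.
From clues 1–5: Leo → day 4, Ewan → day 5, Keanu → day 6.

Ravi, Isla, Ines, Leo, Ewan, Keanu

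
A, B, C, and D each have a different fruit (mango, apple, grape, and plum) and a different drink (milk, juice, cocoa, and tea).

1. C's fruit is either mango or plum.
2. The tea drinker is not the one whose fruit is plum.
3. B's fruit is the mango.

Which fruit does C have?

plum

Clue 1 rules out apple and grape for C's fruit.
With clues 1–3, mango is impossible for C's fruit.
That leaves plum.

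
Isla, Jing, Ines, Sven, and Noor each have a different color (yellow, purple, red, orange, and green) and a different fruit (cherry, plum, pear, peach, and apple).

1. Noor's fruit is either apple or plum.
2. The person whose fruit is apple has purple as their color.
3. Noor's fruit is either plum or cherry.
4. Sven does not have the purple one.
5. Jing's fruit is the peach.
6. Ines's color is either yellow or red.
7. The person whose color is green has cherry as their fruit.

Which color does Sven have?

With clues 1–4, purple is impossible for Sven's color.
With clues 1–7, orange, red, and yellow are impossible for Sven's color.
That leaves green.

green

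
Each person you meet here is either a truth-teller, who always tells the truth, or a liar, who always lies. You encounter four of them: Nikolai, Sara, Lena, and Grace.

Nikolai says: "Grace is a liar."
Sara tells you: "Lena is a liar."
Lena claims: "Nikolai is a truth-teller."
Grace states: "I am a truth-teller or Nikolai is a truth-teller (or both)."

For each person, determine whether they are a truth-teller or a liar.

Consider Nikolai. Suppose Nikolai is a truth-teller.
Then no assignment of the remaining roles makes every statement match its speaker's type — contradiction.
So Nikolai is a liar.
With that fixed, Lena's statement is false, so Lena is a liar.
With that fixed, Sara's statement is true, so Sara is a truth-teller.
Consider Grace. Suppose Grace is a liar.
Then Nikolai's statement comes out true, contradicting Nikolai being a liar.
So Grace is a truth-teller.

Nikolai: liar, Sara: truth-teller, Lena: liar, Grace: truth-teller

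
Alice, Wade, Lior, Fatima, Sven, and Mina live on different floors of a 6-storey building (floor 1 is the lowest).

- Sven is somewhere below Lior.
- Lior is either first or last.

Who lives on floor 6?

With clue 1, Sven is ruled out for floor 6.
With clues 1–2, Alice, Fatima, Mina, and Wade are ruled out for floor 6.
So floor 6 is Lior.

Lior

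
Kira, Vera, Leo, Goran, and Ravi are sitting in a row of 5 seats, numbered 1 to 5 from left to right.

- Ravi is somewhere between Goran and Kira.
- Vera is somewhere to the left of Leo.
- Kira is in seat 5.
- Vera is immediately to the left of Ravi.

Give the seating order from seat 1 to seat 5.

From clue 1: Ravi is in {2,3,4}.
From clues 1–3: Kira → seat 5.
From clues 1–4: Goran → seat 1, Vera → seat 2, Ravi → seat 3, Leo → seat 4.

Goran, Vera, Ravi, Leo, Kira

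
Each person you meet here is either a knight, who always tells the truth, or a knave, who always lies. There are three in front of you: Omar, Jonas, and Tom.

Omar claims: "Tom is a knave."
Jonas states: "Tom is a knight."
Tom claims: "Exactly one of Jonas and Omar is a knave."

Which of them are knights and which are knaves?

Consider Omar. Suppose Omar is a knight.
Then no assignment of the remaining roles makes every statement match its speaker's type — contradiction.
So Omar is a knave.
Consider Jonas. Suppose Jonas is a knave.
Then no assignment of the remaining roles makes every statement match its speaker's type — contradiction.
So Jonas is a knight.
With that fixed, Tom's statement is true, so Tom is a knight.

Omar: knave, Jonas: knight, Tom: knight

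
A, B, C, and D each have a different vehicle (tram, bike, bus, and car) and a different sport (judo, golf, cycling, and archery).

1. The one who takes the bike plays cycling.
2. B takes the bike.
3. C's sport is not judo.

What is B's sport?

cycling

With clues 1–2, archery, golf, and judo are impossible for B's sport.
That leaves cycling.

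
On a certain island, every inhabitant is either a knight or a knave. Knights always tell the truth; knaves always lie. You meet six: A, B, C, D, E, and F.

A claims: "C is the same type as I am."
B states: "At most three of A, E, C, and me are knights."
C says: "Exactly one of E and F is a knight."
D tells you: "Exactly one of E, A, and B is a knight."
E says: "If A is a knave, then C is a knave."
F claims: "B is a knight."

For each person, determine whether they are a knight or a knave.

A: knave, B: knight, C: knight, D: knight, E: knave, F: knight

Consider A. Suppose A is a knight.
Then no assignment of the remaining roles makes every statement match its speaker's type — contradiction.
So A is a knave.
With that fixed, B's statement is true, so B is a knight.
With that fixed, F's statement is true, so F is a knight.
Consider C. Suppose C is a knave.
Then A's statement comes out true, contradicting A being a knave.
So C is a knight.
With that fixed, E's statement is false, so E is a knave.
With that fixed, D's statement is true, so D is a knight.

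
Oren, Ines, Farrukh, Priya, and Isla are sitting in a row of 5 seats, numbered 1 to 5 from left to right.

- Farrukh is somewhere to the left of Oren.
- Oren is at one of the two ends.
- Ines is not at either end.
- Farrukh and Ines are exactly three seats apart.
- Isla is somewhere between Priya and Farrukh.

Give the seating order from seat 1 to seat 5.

From clue 1: Oren is in {2,3,4,5}.
From clues 1–2: Oren → seat 5.
From clues 1–3: Ines is in {2,3,4}.
From clues 1–4: Farrukh → seat 1, Ines → seat 4.
From clues 1–5: Isla → seat 2, Priya → seat 3.

Farrukh, Isla, Priya, Ines, Oren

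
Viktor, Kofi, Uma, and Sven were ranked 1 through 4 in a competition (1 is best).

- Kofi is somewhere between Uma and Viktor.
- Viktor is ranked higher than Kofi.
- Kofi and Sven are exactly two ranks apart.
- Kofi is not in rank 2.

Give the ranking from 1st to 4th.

Sven, Viktor, Kofi, Uma

From clue 1: Kofi is in {2,3}.
From clues 1–2: Viktor is in {1,2}.
From clues 1–4: Sven → rank 1, Viktor → rank 2, Kofi → rank 3, Uma → rank 4.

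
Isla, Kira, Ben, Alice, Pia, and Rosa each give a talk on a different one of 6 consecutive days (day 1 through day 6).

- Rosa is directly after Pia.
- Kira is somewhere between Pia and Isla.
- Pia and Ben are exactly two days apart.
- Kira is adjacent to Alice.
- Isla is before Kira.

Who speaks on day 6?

With clue 1, Pia is ruled out for day 6.
With clues 1–2, Kira is ruled out for day 6.
With clues 1–4, Alice and Rosa are ruled out for day 6.
With clues 1–5, Isla is ruled out for day 6.
So day 6 is Ben.

Ben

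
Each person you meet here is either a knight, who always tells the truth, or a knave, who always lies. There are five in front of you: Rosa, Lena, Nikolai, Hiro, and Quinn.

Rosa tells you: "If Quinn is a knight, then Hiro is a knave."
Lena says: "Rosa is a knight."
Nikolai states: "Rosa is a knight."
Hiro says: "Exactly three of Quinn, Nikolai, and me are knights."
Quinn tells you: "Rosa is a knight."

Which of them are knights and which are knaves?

Rosa: knight, Lena: knight, Nikolai: knight, Hiro: knave, Quinn: knight

Consider Rosa. Suppose Rosa is a knave.
Then no assignment of the remaining roles makes every statement match its speaker's type — contradiction.
So Rosa is a knight.
With that fixed, Lena's statement is true, so Lena is a knight.
With that fixed, Nikolai's statement is true, so Nikolai is a knight.
With that fixed, Quinn's statement is true, so Quinn is a knight.
Consider Hiro. Suppose Hiro is a knight.
Then Rosa's statement comes out false, contradicting Rosa being a knight.
So Hiro is a knave.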